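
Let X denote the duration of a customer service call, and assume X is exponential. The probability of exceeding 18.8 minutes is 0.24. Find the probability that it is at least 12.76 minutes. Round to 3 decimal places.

0.380

e^(−λ·18.8) = 0.24 ⇒ λ = −ln(0.24)/18.8 = 0.0759104.
P(X > 12.76) = e^(−0.0759104·12.76) = e^(−0.96862) ≈ 0.380.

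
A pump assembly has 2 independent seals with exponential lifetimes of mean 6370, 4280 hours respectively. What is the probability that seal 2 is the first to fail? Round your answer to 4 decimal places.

Rates: λ_i = 1/mean_i → 0.000156986, 0.000233645; Σλ = 0.000390631.
P(seal 2 first) = λ_2/Σλ = 0.000233645/0.000390631 ≈ 0.5981.

0.5981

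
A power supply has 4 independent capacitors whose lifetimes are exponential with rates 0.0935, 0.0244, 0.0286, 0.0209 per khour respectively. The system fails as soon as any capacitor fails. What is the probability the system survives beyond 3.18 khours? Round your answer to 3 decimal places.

0.587

The time to first failure is exponential with rate Σλ = 0.0935 + 0.0244 + 0.0286 + 0.0209 = 0.1674.
P(min > 3.18) = e^(−0.1674·3.18) = e^(−0.53233) ≈ 0.587.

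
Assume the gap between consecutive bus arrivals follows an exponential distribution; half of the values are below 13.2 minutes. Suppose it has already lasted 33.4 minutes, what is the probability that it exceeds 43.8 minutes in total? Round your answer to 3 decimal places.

0.579

For an exponential, median = ln(2)/λ, so λ = ln 2 / 13.2 = 0.0525112 per minute.
P(X > s+t | X > s) = e^(−λ(s+t))/e^(−λs) = e^(−λt), independent of s = 33.4.
P(X > 10.4) = e^(−0.54612) ≈ 0.579.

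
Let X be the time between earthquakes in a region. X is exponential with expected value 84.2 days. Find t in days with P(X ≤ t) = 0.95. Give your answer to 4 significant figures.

252.2

The rate is λ = 1/84.2 = 0.0118765 per day.
Set 1 − e^(−λt) = 0.95, so t = −ln(0.05)/λ = 2.9957/0.0118765 ≈ 252.241 days.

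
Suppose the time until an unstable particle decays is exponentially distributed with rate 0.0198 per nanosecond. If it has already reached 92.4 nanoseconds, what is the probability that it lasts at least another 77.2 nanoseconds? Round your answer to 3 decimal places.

0.217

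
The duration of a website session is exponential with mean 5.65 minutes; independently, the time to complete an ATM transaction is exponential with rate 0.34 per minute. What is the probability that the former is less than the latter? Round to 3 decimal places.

0.342

λ_1 = 1/5.65 = 0.176991, λ_2 = 0.34.
For independent exponentials, P(the former < the latter) = λ_1/(λ_1+λ_2) = 0.176991/0.516991 ≈ 0.342.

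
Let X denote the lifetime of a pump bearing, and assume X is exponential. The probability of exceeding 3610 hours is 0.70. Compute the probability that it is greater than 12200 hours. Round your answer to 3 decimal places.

0.300

e^(−λ·3610) = 0.70 ⇒ λ = −ln(0.70)/3610 = 0.0000988019.
P(X > 12200) = e^(−0.0000988019·12200) = e^(−1.2054) ≈ 0.300.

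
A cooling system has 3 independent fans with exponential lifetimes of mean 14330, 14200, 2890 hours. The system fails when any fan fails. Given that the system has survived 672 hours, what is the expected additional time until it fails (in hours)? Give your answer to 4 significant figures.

2057

First-failure rate Σλ = 1/14330 + 1/14200 + 1/2890 = 0.000486227.
By memorylessness the expected residual is 1/Σλ = 2056.65 hours, regardless of the 672 already elapsed.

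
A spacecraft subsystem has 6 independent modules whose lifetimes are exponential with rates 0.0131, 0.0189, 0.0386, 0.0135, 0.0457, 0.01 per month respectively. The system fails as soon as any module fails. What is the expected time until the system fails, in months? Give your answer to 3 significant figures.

The time to first failure is exponential with rate Σλ = 0.0131 + 0.0189 + 0.0386 + 0.0135 + 0.0457 + 0.01 = 0.1398.
E[min] = 1/Σλ = 1/0.1398 = 7.15308 months.

7.15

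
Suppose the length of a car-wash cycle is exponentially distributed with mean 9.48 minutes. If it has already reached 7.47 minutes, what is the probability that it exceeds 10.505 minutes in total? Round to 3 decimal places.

0.726

The rate is λ = 1/9.48 = 0.105485 per minute.
The exponential is memoryless, so the remaining time is again Exp(λ): the condition X > 7.47 is irrelevant.
P(X > 3.035) = e^(−0.32015) ≈ 0.726.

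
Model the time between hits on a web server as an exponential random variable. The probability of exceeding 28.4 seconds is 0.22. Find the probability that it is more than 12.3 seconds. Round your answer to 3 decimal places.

0.519

e^(−λ·28.4) = 0.22 ⇒ λ = −ln(0.22)/28.4 = 0.0533144.
P(X > 12.3) = e^(−0.0533144·12.3) = e^(−0.65577) ≈ 0.519.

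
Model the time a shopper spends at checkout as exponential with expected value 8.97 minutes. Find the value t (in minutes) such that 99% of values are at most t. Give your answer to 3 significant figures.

The rate is λ = 1/8.97 = 0.111483 per minute.
Set 1 − e^(−λt) = 0.99, so t = −ln(0.01)/λ = 4.6052/0.111483 ≈ 41.3084 minutes.

41.3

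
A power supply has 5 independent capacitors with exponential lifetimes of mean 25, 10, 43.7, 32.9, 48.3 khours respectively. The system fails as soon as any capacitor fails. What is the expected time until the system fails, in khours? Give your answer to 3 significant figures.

4.67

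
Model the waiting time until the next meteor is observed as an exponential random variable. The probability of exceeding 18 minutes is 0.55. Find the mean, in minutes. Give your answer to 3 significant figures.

30.1

e^(−λ·18) = 0.55 ⇒ λ = −ln(0.55)/18 = 0.0332132.
Mean = 1/λ = 30.1085 minutes.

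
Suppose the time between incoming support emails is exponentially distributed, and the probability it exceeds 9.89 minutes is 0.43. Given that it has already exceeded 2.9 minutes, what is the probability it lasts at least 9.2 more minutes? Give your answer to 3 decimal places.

From e^(−λ·9.89) = 0.43, λ = −ln(0.43)/9.89 = 0.0853357.
Memoryless: P(X > 2.9+9.2 | X > 2.9) = P(X > 9.2) = e^(−0.0853357·9.2) ≈ 0.456.

0.456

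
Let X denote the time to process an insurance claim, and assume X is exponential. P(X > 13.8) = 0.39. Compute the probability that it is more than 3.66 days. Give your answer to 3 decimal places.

e^(−λ·13.8) = 0.39 ⇒ λ = −ln(0.39)/13.8 = 0.0682325.
P(X > 3.66) = e^(−0.0682325·3.66) = e^(−0.24973) ≈ 0.779.

0.779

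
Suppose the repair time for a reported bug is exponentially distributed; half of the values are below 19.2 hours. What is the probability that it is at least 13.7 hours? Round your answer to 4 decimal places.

For an exponential, median = ln(2)/λ, so λ = ln 2 / 19.2 = 0.0361014 per hour.
P(X > 13.7) = e^(−λ·13.7) = e^(−0.49459) ≈ 0.6098.

0.6098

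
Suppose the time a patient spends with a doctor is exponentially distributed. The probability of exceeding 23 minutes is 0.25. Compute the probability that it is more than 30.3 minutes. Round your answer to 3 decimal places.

0.161

e^(−λ·23) = 0.25 ⇒ λ = −ln(0.25)/23 = 0.0602737.
P(X > 30.3) = e^(−0.0602737·30.3) = e^(−1.8263) ≈ 0.161.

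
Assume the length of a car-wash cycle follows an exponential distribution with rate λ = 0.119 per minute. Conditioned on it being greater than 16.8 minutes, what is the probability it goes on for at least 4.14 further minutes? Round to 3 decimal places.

0.611

The exponential is memoryless, so the remaining time is again Exp(λ): the condition X > 16.8 is irrelevant.
P(X > 4.14) = e^(−0.49266) ≈ 0.611.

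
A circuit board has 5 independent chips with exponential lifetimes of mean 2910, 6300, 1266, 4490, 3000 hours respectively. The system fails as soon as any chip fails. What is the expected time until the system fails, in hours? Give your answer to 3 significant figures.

541

The first failure time is exponential with rate Σλ_i = 1/2910 + 1/6300 + 1/1266 + 1/4490 + 1/3000 = 0.00184831 per hour.
E[min] = 1/Σλ = 1/0.00184831 = 541.034 hours.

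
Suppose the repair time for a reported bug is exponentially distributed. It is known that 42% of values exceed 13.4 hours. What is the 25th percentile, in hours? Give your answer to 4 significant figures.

4.444

e^(−λ·13.4) = 0.42 ⇒ λ = −ln(0.42)/13.4 = 0.0647388.
25th percentile: 1 − e^(−λt) = 0.25, t = −ln(0.75)/λ = 4.44373 hours.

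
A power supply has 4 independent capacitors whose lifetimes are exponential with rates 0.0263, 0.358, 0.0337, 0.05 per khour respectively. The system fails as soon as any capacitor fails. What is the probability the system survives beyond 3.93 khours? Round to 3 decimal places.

0.159

The time to first failure is exponential with rate Σλ = 0.0263 + 0.358 + 0.0337 + 0.05 = 0.468.
P(min > 3.93) = e^(−0.468·3.93) = e^(−1.8392) ≈ 0.159.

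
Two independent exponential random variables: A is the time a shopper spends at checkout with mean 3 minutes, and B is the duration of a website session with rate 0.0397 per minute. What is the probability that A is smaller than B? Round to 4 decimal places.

0.8936

λ_1 = 1/3 = 0.333333, λ_2 = 0.0397.
For independent exponentials, P(A < B) = λ_1/(λ_1+λ_2) = 0.333333/0.373033 ≈ 0.8936.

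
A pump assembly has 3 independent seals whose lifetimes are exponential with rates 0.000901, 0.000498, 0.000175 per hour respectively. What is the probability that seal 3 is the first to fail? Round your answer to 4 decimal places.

The time to first failure is exponential with rate Σλ = 0.000901 + 0.000498 + 0.000175 = 0.001574.
P(seal 3 first) = λ_3/Σλ = 0.000175/0.001574 ≈ 0.1112.

0.1112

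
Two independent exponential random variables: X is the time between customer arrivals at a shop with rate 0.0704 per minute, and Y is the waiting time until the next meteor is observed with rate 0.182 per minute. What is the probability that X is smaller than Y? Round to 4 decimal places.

0.2789

λ_1 = 0.0704, λ_2 = 0.182.
For independent exponentials, P(X < Y) = λ_1/(λ_1+λ_2) = 0.0704/0.2524 ≈ 0.2789.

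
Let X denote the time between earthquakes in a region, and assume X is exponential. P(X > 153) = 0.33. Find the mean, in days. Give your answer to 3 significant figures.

138

e^(−λ·153) = 0.33 ⇒ λ = −ln(0.33)/153 = 0.00724616.
Mean = 1/λ = 138.004 days.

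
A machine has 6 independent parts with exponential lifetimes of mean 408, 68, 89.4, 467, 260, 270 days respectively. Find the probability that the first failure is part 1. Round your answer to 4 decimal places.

0.0644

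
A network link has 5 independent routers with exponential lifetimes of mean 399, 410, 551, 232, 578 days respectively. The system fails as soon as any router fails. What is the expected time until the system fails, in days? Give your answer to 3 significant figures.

78.1

The first failure time is exponential with rate Σλ_i = 1/399 + 1/410 + 1/551 + 1/232 + 1/578 = 0.0128006 per day.
E[min] = 1/Σλ = 1/0.0128006 = 78.1212 days.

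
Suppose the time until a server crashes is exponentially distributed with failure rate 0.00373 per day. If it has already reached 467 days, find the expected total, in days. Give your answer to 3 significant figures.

735

By memorylessness, E[X | X > 467] = 467 + 1/λ = 467 + 268.097 = 735.097 days.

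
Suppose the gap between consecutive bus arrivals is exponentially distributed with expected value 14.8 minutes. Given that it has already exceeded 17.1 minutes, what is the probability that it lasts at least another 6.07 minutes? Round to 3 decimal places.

The rate is λ = 1/14.8 = 0.0675676 per minute.
The exponential is memoryless, so the remaining time is again Exp(λ): the condition X > 17.1 is irrelevant.
P(X > 6.07) = e^(−0.41014) ≈ 0.664.

0.664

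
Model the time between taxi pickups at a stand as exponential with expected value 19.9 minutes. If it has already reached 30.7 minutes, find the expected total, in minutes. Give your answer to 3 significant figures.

50.6

The rate is λ = 1/19.9 = 0.0502513 per minute.
By memorylessness, E[X | X > 30.7] = 30.7 + 1/λ = 30.7 + 19.9 = 50.6 minutes.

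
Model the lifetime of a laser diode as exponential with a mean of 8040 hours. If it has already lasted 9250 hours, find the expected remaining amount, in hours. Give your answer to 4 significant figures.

The rate is λ = 1/8040 = 0.000124378 per hour.
By memorylessness, the remaining amount past any threshold is again Exp(λ) with mean 1/λ = 8040 hours.

8040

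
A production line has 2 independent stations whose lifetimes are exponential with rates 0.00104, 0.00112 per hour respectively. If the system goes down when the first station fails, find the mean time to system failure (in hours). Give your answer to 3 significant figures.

The time to first failure is exponential with rate Σλ = 0.00104 + 0.00112 = 0.00216.
E[min] = 1/Σλ = 1/0.00216 = 462.963 hours.

463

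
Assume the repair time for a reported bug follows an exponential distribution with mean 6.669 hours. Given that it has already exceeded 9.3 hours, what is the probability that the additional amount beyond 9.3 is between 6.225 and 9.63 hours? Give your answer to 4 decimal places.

0.1572

The rate is λ = 1/6.669 = 0.149948 per hour.
Memoryless: the residual past 9.3 is again Exp(λ).
P(6.225 < residual < 9.63) = e^(−λ·6.225) − e^(−λ·9.63) = 0.39321 − 0.23598 ≈ 0.1572.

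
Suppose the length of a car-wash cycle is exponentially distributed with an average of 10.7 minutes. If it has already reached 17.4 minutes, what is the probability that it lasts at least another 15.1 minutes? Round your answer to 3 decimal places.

0.244

The rate is λ = 1/10.7 = 0.0934579 per minute.
P(X > s+t | X > s) = e^(−λ(s+t))/e^(−λs) = e^(−λt), independent of s = 17.4.
P(X > 15.1) = e^(−1.4112) ≈ 0.244.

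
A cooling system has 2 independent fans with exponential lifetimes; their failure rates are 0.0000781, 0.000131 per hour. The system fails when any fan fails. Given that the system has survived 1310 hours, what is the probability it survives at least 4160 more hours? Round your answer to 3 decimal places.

0.419

Time to first failure ~ Exp(Σλ) with Σλ = 0.0002091.
By memorylessness, P(T > 1310+4160 | T > 1310) = P(T > 4160) = e^(−0.0002091·4160) ≈ 0.419.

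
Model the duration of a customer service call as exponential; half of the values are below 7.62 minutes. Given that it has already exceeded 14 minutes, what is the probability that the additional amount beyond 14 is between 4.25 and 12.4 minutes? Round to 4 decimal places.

0.3557

For an exponential, median = ln(2)/λ, so λ = ln 2 / 7.62 = 0.0909642 per minute.
Memoryless: the residual past 14 is again Exp(λ).
P(4.25 < residual < 12.4) = e^(−λ·4.25) − e^(−λ·12.4) = 0.67936 − 0.32369 ≈ 0.3557.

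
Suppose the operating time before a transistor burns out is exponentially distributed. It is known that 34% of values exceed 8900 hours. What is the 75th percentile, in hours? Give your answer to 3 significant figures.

11400

e^(−λ·8900) = 0.34 ⇒ λ = −ln(0.34)/8900 = 0.000121215.
75th percentile: 1 − e^(−λt) = 0.75, t = −ln(0.25)/λ = 11436.7 hours.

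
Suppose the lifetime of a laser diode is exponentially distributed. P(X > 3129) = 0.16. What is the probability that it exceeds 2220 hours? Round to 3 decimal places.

0.272

e^(−λ·3129) = 0.16 ⇒ λ = −ln(0.16)/3129 = 0.000585676.
P(X > 2220) = e^(−0.000585676·2220) = e^(−1.3002) ≈ 0.272.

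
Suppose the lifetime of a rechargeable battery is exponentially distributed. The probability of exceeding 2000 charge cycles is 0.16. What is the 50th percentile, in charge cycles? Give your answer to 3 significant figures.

756

e^(−λ·2000) = 0.16 ⇒ λ = −ln(0.16)/2000 = 0.000916291.
50th percentile: 1 − e^(−λt) = 0.5, t = −ln(0.5)/λ = 756.471 charge cycles.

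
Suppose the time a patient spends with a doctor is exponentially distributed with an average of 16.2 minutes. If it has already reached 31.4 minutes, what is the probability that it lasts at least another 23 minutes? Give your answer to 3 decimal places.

0.242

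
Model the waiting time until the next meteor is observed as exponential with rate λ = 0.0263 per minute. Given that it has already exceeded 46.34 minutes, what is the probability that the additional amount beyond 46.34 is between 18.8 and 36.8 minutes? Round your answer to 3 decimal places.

Memoryless: the residual past 46.34 is again Exp(λ).
P(18.8 < residual < 36.8) = e^(−λ·18.8) − e^(−λ·36.8) = 0.60991 − 0.37990 ≈ 0.230.

0.230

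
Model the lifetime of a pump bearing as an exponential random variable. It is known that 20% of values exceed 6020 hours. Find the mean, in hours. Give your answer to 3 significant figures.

3740

e^(−λ·6020) = 0.20 ⇒ λ = −ln(0.20)/6020 = 0.000267348.
Mean = 1/λ = 3740.44 hours.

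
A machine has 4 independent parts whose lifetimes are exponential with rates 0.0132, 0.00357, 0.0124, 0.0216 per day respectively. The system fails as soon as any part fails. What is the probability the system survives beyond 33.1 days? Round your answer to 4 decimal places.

The time to first failure is exponential with rate Σλ = 0.0132 + 0.00357 + 0.0124 + 0.0216 = 0.05077.
P(min > 33.1) = e^(−0.05077·33.1) = e^(−1.6805) ≈ 0.1863.

0.1863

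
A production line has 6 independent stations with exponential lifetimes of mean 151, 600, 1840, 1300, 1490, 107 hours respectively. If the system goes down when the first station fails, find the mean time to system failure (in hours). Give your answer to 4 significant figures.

50.97

The first failure time is exponential with rate Σλ_i = 1/151 + 1/600 + 1/1840 + 1/1300 + 1/1490 + 1/107 = 0.0196188 per hour.
E[min] = 1/Σλ = 1/0.0196188 = 50.9714 hours.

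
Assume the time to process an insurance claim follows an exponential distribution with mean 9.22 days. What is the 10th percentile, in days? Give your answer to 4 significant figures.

0.9714

The rate is λ = 1/9.22 = 0.10846 per day.
Set 1 − e^(−λt) = 0.1, so t = −ln(0.9)/λ = 0.10536/0.10846 ≈ 0.971424 days.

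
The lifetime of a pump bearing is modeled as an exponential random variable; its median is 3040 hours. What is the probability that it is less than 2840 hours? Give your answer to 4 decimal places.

0.4767

For an exponential, median = ln(2)/λ, so λ = ln 2 / 3040 = 0.000228009 per hour.
P(X ≤ 2840) = 1 − e^(−λ·2840) = 1 − e^(−0.64755) ≈ 0.4767.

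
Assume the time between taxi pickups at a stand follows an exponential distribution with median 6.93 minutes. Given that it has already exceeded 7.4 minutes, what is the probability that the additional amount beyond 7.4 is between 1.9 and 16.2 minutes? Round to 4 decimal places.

For an exponential, median = ln(2)/λ, so λ = ln 2 / 6.93 = 0.100021 per minute.
Memoryless: the residual past 7.4 is again Exp(λ).
P(1.9 < residual < 16.2) = e^(−λ·1.9) − e^(−λ·16.2) = 0.82693 − 0.19783 ≈ 0.6291.

0.6291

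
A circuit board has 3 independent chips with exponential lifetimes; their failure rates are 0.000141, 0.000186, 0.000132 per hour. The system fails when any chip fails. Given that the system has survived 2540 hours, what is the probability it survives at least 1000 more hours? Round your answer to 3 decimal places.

Time to first failure ~ Exp(Σλ) with Σλ = 0.000459.
By memorylessness, P(T > 2540+1000 | T > 2540) = P(T > 1000) = e^(−0.000459·1000) ≈ 0.632.

0.632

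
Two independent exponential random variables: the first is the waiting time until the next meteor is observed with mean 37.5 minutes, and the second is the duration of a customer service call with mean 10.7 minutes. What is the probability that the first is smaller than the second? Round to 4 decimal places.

0.2220

λ_1 = 1/37.5 = 0.0266667, λ_2 = 1/10.7 = 0.0934579.
For independent exponentials, P(the first < the second) = λ_1/(λ_1+λ_2) = 0.0266667/0.120125 ≈ 0.2220.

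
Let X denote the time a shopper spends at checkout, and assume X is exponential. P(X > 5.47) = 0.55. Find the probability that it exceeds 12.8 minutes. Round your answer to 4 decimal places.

0.2469

e^(−λ·5.47) = 0.55 ⇒ λ = −ln(0.55)/5.47 = 0.109294.
P(X > 12.8) = e^(−0.109294·12.8) = e^(−1.399) ≈ 0.2469.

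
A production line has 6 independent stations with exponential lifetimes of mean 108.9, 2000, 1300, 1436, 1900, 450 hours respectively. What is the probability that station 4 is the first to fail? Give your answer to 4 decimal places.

Rates: λ_i = 1/mean_i → 0.00918274, 0.0005, 0.000769231, 0.000696379, 0.000526316, 0.00222222; Σλ = 0.0138969.
P(station 4 first) = λ_4/Σλ = 0.000696379/0.0138969 ≈ 0.0501.

0.0501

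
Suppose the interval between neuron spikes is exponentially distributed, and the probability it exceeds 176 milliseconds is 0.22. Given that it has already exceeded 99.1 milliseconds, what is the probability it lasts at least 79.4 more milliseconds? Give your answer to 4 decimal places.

0.5051

From e^(−λ·176) = 0.22, λ = −ln(0.22)/176 = 0.008603.
Memoryless: P(X > 99.1+79.4 | X > 99.1) = P(X > 79.4) = e^(−0.008603·79.4) ≈ 0.5051.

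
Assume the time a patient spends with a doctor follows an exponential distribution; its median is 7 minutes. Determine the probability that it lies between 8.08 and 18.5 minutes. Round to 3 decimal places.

For an exponential, median = ln(2)/λ, so λ = ln 2 / 7 = 0.099021 per minute.
P(8.08 < X < 18.5) = e^(−λ·8.08) − e^(−λ·18.5) = 0.44929 − 0.16011 ≈ 0.289.

0.289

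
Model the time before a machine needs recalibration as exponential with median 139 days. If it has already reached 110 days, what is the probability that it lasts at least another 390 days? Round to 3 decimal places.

0.143

For an exponential, median = ln(2)/λ, so λ = ln 2 / 139 = 0.00498667 per day.
By the memoryless property, P(X > 110+390 | X > 110) = P(X > 390).
P(X > 390) = e^(−1.9448) ≈ 0.143.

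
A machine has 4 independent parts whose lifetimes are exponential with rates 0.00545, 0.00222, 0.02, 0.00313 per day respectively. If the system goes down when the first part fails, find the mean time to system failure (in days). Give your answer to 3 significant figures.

32.5

The time to first failure is exponential with rate Σλ = 0.00545 + 0.00222 + 0.02 + 0.00313 = 0.0308.
E[min] = 1/Σλ = 1/0.0308 = 32.4675 days.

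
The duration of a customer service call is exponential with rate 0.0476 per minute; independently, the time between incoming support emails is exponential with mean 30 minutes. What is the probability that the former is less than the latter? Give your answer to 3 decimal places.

0.588

λ_1 = 0.0476, λ_2 = 1/30 = 0.0333333.
For independent exponentials, P(the former < the latter) = λ_1/(λ_1+λ_2) = 0.0476/0.0809333 ≈ 0.588.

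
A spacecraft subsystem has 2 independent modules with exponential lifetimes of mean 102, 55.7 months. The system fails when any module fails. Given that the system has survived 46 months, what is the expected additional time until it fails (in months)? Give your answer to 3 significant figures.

36.0

First-failure rate Σλ = 1/102 + 1/55.7 = 0.0277572.
By memorylessness the expected residual is 1/Σλ = 36.0266 months, regardless of the 46 already elapsed.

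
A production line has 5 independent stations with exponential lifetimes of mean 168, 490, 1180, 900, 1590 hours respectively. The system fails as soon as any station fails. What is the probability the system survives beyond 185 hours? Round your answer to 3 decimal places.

The first failure time is exponential with rate Σλ_i = 1/168 + 1/490 + 1/1180 + 1/900 + 1/1590 = 0.0105807 per hour.
P(min > 185) = e^(−0.0105807·185) = e^(−1.9574) ≈ 0.141.

0.141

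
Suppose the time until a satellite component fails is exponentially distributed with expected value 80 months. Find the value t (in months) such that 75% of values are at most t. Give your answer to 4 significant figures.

The rate is λ = 1/80 = 0.0125 per month.
Set 1 − e^(−λt) = 0.75, so t = −ln(0.25)/λ = 1.3863/0.0125 ≈ 110.904 months.

110.9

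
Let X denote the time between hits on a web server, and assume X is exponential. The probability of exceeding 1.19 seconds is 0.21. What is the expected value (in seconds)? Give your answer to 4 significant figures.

0.7625

e^(−λ·1.19) = 0.21 ⇒ λ = −ln(0.21)/1.19 = 1.31147.
Mean = 1/λ = 0.762504 seconds.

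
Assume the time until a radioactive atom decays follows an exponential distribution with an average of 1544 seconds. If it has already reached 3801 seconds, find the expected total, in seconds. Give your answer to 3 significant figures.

5350

The rate is λ = 1/1544 = 0.000647668 per second.
By memorylessness, E[X | X > 3801] = 3801 + 1/λ = 3801 + 1544 = 5345 seconds.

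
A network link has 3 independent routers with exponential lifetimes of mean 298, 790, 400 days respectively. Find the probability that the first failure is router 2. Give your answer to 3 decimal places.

Rates: λ_i = 1/mean_i → 0.0033557, 0.00126582, 0.0025; Σλ = 0.00712153.
P(router 2 first) = λ_2/Σλ = 0.00126582/0.00712153 ≈ 0.178.

0.178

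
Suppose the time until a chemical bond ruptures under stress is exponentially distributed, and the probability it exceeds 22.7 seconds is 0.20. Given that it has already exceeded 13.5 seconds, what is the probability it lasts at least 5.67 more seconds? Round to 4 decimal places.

0.6690

From e^(−λ·22.7) = 0.20, λ = −ln(0.20)/22.7 = 0.0709003.
Memoryless: P(X > 13.5+5.67 | X > 13.5) = P(X > 5.67) = e^(−0.0709003·5.67) ≈ 0.6690.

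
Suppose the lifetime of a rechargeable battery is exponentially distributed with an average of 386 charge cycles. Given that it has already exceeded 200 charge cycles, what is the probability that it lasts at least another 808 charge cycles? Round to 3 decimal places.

0.123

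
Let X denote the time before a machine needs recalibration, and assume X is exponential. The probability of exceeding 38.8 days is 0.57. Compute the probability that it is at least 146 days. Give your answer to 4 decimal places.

0.1206

e^(−λ·38.8) = 0.57 ⇒ λ = −ln(0.57)/38.8 = 0.0144876.
P(X > 146) = e^(−0.0144876·146) = e^(−2.1152) ≈ 0.1206.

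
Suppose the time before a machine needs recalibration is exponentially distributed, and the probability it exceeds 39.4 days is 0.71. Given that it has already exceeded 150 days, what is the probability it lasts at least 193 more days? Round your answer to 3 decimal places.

0.187

From e^(−λ·39.4) = 0.71, λ = −ln(0.71)/39.4 = 0.00869265.
Memoryless: P(X > 150+193 | X > 150) = P(X > 193) = e^(−0.00869265·193) ≈ 0.187.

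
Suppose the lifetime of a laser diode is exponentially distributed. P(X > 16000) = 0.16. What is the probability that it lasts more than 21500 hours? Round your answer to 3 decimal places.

e^(−λ·16000) = 0.16 ⇒ λ = −ln(0.16)/16000 = 0.000114536.
P(X > 21500) = e^(−0.000114536·21500) = e^(−2.4625) ≈ 0.085.

0.085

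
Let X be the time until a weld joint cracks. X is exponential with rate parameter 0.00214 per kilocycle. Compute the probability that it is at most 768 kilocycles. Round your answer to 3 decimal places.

P(X ≤ 768) = 1 − e^(−λ·768) = 1 − e^(−1.6435) ≈ 0.807.

0.807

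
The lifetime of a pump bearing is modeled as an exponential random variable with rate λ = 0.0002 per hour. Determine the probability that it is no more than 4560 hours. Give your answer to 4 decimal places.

P(X ≤ 4560) = 1 − e^(−λ·4560) = 1 − e^(−0.912) ≈ 0.5983.

0.5983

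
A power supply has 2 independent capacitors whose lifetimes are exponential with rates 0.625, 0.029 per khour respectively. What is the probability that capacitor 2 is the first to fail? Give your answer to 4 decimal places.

The time to first failure is exponential with rate Σλ = 0.625 + 0.029 = 0.654.
P(capacitor 2 first) = λ_2/Σλ = 0.029/0.654 ≈ 0.0443.

0.0443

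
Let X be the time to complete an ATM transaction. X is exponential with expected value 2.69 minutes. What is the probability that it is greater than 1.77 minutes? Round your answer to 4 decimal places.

0.5179

The rate is λ = 1/2.69 = 0.371747 per minute.
P(X > 1.77) = e^(−λ·1.77) = e^(−0.65799) ≈ 0.5179.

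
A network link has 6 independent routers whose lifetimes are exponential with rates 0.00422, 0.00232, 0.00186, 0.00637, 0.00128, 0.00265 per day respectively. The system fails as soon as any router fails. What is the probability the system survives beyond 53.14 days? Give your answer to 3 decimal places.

The time to first failure is exponential with rate Σλ = 0.00422 + 0.00232 + 0.00186 + 0.00637 + 0.00128 + 0.00265 = 0.0187.
P(min > 53.14) = e^(−0.0187·53.14) = e^(−0.99372) ≈ 0.370.

0.370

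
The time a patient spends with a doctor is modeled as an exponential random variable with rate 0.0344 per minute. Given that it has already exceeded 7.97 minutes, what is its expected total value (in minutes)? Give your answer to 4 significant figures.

37.04

By memorylessness, E[X | X > 7.97] = 7.97 + 1/λ = 7.97 + 29.0698 = 37.0398 minutes.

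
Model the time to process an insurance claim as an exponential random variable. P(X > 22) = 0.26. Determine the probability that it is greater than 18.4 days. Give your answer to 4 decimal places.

e^(−λ·22) = 0.26 ⇒ λ = −ln(0.26)/22 = 0.0612306.
P(X > 18.4) = e^(−0.0612306·18.4) = e^(−1.1266) ≈ 0.3241.

0.3241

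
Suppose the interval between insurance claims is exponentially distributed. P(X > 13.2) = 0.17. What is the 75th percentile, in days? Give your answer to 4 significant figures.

e^(−λ·13.2) = 0.17 ⇒ λ = −ln(0.17)/13.2 = 0.134239.
75th percentile: 1 − e^(−λt) = 0.75, t = −ln(0.25)/λ = 10.327 days.

10.33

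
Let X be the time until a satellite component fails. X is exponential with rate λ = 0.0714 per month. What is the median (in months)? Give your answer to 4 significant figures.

Set 1 − e^(−λt) = 0.5, so t = −ln(0.5)/λ = 0.69315/0.0714 ≈ 9.70794 months.

9.708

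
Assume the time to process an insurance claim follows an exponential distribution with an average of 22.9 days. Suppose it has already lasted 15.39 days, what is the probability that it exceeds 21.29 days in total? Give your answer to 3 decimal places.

0.773

The rate is λ = 1/22.9 = 0.0436681 per day.
The exponential is memoryless, so the remaining time is again Exp(λ): the condition X > 15.39 is irrelevant.
P(X > 5.9) = e^(−0.25764) ≈ 0.773.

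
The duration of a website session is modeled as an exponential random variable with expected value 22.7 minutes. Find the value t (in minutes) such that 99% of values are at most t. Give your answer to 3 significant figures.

The rate is λ = 1/22.7 = 0.0440529 per minute.
Set 1 − e^(−λt) = 0.99, so t = −ln(0.01)/λ = 4.6052/0.0440529 ≈ 104.537 minutes.

105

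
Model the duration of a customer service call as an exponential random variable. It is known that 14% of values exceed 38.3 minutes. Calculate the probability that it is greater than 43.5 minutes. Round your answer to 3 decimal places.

0.107

e^(−λ·38.3) = 0.14 ⇒ λ = −ln(0.14)/38.3 = 0.0513345.
P(X > 43.5) = e^(−0.0513345·43.5) = e^(−2.2331) ≈ 0.107.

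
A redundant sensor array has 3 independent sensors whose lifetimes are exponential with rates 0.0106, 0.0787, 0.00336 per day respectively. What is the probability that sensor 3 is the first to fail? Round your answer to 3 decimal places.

0.036

The time to first failure is exponential with rate Σλ = 0.0106 + 0.0787 + 0.00336 = 0.09266.
P(sensor 3 first) = λ_3/Σλ = 0.00336/0.09266 ≈ 0.036.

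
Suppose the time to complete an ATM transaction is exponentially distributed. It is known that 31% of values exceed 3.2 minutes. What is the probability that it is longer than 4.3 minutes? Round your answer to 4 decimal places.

e^(−λ·3.2) = 0.31 ⇒ λ = −ln(0.31)/3.2 = 0.365995.
P(X > 4.3) = e^(−0.365995·4.3) = e^(−1.5738) ≈ 0.2073.

0.2073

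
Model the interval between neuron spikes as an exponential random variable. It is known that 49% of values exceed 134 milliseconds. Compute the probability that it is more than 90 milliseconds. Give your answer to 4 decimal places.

0.6193

e^(−λ·134) = 0.49 ⇒ λ = −ln(0.49)/134 = 0.00532351.
P(X > 90) = e^(−0.00532351·90) = e^(−0.47912) ≈ 0.6193.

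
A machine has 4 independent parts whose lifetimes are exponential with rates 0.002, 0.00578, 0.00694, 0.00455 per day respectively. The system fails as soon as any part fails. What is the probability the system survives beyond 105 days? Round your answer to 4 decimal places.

The time to first failure is exponential with rate Σλ = 0.002 + 0.00578 + 0.00694 + 0.00455 = 0.01927.
P(min > 105) = e^(−0.01927·105) = e^(−2.0234) ≈ 0.1322.

0.1322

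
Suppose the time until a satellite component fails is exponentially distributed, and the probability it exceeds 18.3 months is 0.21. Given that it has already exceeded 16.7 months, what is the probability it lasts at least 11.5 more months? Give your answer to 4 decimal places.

0.3750

From e^(−λ·18.3) = 0.21, λ = −ln(0.21)/18.3 = 0.0852813.
Memoryless: P(X > 16.7+11.5 | X > 16.7) = P(X > 11.5) = e^(−0.0852813·11.5) ≈ 0.3750.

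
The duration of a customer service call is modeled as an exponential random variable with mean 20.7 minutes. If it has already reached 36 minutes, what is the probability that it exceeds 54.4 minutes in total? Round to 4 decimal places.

The rate is λ = 1/20.7 = 0.0483092 per minute.
P(X > s+t | X > s) = e^(−λ(s+t))/e^(−λs) = e^(−λt), independent of s = 36.
P(X > 18.4) = e^(−0.88889) ≈ 0.4111.

0.4111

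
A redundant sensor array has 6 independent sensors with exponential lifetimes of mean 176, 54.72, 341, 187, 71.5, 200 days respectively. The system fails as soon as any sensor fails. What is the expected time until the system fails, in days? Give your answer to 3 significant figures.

19.5

The first failure time is exponential with rate Σλ_i = 1/176 + 1/54.72 + 1/341 + 1/187 + 1/71.5 + 1/200 = 0.0512228 per day.
E[min] = 1/Σλ = 1/0.0512228 = 19.5225 days.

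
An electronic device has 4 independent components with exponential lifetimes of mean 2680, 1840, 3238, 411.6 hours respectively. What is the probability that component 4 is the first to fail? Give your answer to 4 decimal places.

Rates: λ_i = 1/mean_i → 0.000373134, 0.000543478, 0.000308833, 0.00242954; Σλ = 0.00365499.
P(component 4 first) = λ_4/Σλ = 0.00242954/0.00365499 ≈ 0.6647.

0.6647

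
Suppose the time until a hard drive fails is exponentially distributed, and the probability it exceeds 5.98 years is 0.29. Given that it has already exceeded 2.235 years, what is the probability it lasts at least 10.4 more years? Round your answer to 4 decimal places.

From e^(−λ·5.98) = 0.29, λ = −ln(0.29)/5.98 = 0.207002.
Memoryless: P(X > 2.235+10.4 | X > 2.235) = P(X > 10.4) = e^(−0.207002·10.4) ≈ 0.1162.

0.1162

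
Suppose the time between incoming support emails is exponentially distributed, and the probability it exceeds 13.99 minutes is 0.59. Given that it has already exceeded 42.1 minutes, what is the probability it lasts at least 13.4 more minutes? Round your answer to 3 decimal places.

From e^(−λ·13.99) = 0.59, λ = −ln(0.59)/13.99 = 0.037715.
Memoryless: P(X > 42.1+13.4 | X > 42.1) = P(X > 13.4) = e^(−0.037715·13.4) ≈ 0.603.

0.603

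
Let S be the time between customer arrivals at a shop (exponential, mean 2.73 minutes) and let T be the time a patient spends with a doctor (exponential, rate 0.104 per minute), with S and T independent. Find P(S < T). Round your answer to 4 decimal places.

λ_1 = 1/2.73 = 0.3663, λ_2 = 0.104.
For independent exponentials, P(S < T) = λ_1/(λ_1+λ_2) = 0.3663/0.4703 ≈ 0.7789.

0.7789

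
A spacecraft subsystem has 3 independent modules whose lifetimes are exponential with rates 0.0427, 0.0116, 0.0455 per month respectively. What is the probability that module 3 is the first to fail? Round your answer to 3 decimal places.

0.456

The time to first failure is exponential with rate Σλ = 0.0427 + 0.0116 + 0.0455 = 0.0998.
P(module 3 first) = λ_3/Σλ = 0.0455/0.0998 ≈ 0.456.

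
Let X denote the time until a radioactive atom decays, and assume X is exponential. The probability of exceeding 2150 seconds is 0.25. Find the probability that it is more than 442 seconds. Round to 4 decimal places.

e^(−λ·2150) = 0.25 ⇒ λ = −ln(0.25)/2150 = 0.000644788.
P(X > 442) = e^(−0.000644788·442) = e^(−0.285) ≈ 0.7520.

0.7520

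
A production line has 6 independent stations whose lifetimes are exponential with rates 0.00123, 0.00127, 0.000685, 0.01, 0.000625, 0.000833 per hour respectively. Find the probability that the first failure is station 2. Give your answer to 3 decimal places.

0.087

The time to first failure is exponential with rate Σλ = 0.00123 + 0.00127 + 0.000685 + 0.01 + 0.000625 + 0.000833 = 0.014643.
P(station 2 first) = λ_2/Σλ = 0.00127/0.014643 ≈ 0.087.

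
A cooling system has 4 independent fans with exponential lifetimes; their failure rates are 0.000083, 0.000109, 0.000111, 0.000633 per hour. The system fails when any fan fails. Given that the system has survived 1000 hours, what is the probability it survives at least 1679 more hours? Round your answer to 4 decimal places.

Time to first failure ~ Exp(Σλ) with Σλ = 0.000936.
By memorylessness, P(T > 1000+1679 | T > 1000) = P(T > 1679) = e^(−0.000936·1679) ≈ 0.2077.

0.2077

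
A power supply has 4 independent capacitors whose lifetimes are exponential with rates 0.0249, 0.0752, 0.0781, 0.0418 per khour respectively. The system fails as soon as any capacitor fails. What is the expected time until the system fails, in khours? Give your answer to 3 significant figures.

4.55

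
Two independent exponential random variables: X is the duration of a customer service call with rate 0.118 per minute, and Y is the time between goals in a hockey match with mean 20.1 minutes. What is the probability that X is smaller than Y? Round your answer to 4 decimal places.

0.7034

λ_1 = 0.118, λ_2 = 1/20.1 = 0.0497512.
For independent exponentials, P(X < Y) = λ_1/(λ_1+λ_2) = 0.118/0.167751 ≈ 0.7034.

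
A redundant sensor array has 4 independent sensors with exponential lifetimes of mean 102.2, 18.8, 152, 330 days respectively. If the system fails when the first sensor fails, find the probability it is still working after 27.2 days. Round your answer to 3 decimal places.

0.139

The first failure time is exponential with rate Σλ_i = 1/102.2 + 1/18.8 + 1/152 + 1/330 = 0.0725855 per day.
P(min > 27.2) = e^(−0.0725855·27.2) = e^(−1.9743) ≈ 0.139.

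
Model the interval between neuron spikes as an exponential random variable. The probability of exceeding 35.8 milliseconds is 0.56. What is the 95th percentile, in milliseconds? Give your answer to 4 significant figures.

185.0

e^(−λ·35.8) = 0.56 ⇒ λ = −ln(0.56)/35.8 = 0.016196.
95th percentile: 1 − e^(−λt) = 0.95, t = −ln(0.05)/λ = 184.967 milliseconds.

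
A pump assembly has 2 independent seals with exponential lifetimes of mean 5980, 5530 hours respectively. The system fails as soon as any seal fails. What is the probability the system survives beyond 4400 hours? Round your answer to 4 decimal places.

0.2162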